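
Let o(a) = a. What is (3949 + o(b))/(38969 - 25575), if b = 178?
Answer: 4127/13394 ≈ 0.30812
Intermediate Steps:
(3949 + o(b))/(38969 - 25575) = (3949 + 178)/(38969 - 25575) = 4127/13394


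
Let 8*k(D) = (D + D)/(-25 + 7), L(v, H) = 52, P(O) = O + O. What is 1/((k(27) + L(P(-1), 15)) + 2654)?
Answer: 8/21645 ≈ 0.00036960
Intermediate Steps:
P(O) = 2*O
k(D) = -D/72 (k(D) = ((D + D)/(-25 + 7))/8 = ((2*D)/(-18))/8 = ((2*D)*(-1/18))/8 = (-D/9)/8 = -D/72)
1/((k(27) + L(P(-1), 15)) + 2654) = 1/((-1/72*27 + 52) + 2654) = 1/((-3/8 + 52) + 2654) = 1/(413/8 + 2654) = 1/(21645/8) = 8/21645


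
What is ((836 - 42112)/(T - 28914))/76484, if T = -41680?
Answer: 10319/1349827874 ≈ 7.6447e-6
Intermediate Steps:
((836 - 42112)/(T - 28914))/76484 = ((836 - 42112)/(-41680 - 28914))/76484 = -41276/(-70594)*(1/76484) = -41276*(-1/70594)*(1/76484) = (20638/35297)*(1/76484) = 10319/1349827874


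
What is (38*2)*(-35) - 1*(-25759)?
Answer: 23099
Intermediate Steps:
(38*2)*(-35) - 1*(-25759) = 76*(-35) + 25759 = -2660 + 25759 = 23099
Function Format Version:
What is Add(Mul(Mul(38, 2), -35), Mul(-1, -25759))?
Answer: 23099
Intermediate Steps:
Add(Mul(Mul(38, 2), -35), Mul(-1, -25759)) = Add(Mul(76, -35), 25759) = Add(-2660, 25759) = 23099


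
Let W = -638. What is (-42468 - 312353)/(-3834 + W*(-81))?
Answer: -354821/47844 ≈ -7.4162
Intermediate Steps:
(-42468 - 312353)/(-3834 + W*(-81)) = (-42468 - 312353)/(-3834 - 638*(-81)) = -354821/(-3834 + 51678) = -354821/47844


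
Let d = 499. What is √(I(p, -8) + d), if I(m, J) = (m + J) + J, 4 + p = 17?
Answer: 4*√31 ≈ 22.271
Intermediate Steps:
p = 13 (p = -4 + 17 = 13)
I(m, J) = m + 2*J (I(m, J) = (J + m) + J = m + 2*J)
√(I(p, -8) + d) = √((13 + 2*(-8)) + 499) = √((13 - 16) + 499) = √(-3 + 499) = √496 = 4*√31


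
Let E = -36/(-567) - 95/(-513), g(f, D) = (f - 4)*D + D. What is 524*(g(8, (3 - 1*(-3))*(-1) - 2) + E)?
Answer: -3936812/189 ≈ -20830.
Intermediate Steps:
g(f, D) = D + D*(-4 + f) (g(f, D) = (-4 + f)*D + D = D*(-4 + f) + D = D + D*(-4 + f))
E = 47/189 (E = -36*(-1/567) - 95*(-1/513) = 4/63 + 5/27 = 47/189 ≈ 0.24868)
524*(g(8, (3 - 1*(-3))*(-1) - 2) + E) = 524*(((3 - 1*(-3))*(-1) - 2)*(-3 + 8) + 47/189) = 524*(((3 + 3)*(-1) - 2)*5 + 47/189) = 524*((6*(-1) - 2)*5 + 47/189) = 524*((-6 - 2)*5 + 47/189) = 524*(-8*5 + 47/189) = 524*(-40 + 47/189) = 524*(-7513/189) = -3936812/189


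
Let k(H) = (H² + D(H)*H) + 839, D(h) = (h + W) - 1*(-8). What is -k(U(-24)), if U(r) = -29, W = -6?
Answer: -2463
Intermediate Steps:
D(h) = 2 + h (D(h) = (h - 6) - 1*(-8) = (-6 + h) + 8 = 2 + h)
k(H) = 839 + H² + H*(2 + H) (k(H) = (H² + (2 + H)*H) + 839 = (H² + H*(2 + H)) + 839 = 839 + H² + H*(2 + H))
-k(U(-24)) = -(839 + (-29)² - 29*(2 - 29)) = -(839 + 841 - 29*(-27)) = -(839 + 841 + 783) = -1*2463 = -2463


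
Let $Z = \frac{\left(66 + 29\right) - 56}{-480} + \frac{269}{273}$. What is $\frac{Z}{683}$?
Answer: $\frac{39491}{29833440} \approx 0.0013237$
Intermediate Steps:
$Z = \frac{39491}{43680}$ ($Z = \left(95 - 56\right) \left(- \frac{1}{480}\right) + 269 \cdot \frac{1}{273} = 39 \left(- \frac{1}{480}\right) + \frac{269}{273} = - \frac{13}{160} + \frac{269}{273} = \frac{39491}{43680} \approx 0.9041$)
$\frac{Z}{683} = \frac{39491}{43680 \cdot 683} = \frac{39491}{43680} \cdot \frac{1}{683} = \frac{39491}{29833440}$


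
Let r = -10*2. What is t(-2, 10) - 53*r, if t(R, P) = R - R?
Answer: 1060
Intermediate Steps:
t(R, P) = 0
r = -20
t(-2, 10) - 53*r = 0 - 53*(-20) = 0 + 1060 = 1060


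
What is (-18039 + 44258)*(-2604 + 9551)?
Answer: 182143393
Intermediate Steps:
(-18039 + 44258)*(-2604 + 9551) = 26219*6947 = 182143393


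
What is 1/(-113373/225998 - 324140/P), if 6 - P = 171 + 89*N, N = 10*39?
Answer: 92725650/815307157 ≈ 0.11373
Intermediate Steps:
N = 390
P = -34875 (P = 6 - (171 + 89*390) = 6 - (171 + 34710) = 6 - 1*34881 = 6 - 34881 = -34875)
1/(-113373/225998 - 324140/P) = 1/(-113373/225998 - 324140/(-34875)) = 1/(-113373*1/225998 - 324140*(-1/34875)) = 1/(-6669/13294 + 64828/6975) = 1/(815307157/92725650) = 92725650/815307157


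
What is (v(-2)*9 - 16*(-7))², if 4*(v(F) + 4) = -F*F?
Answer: 4489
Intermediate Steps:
v(F) = -4 - F²/4 (v(F) = -4 + (-F*F)/4 = -4 + (-F²)/4 = -4 - F²/4)
(v(-2)*9 - 16*(-7))² = ((-4 - ¼*(-2)²)*9 - 16*(-7))² = ((-4 - ¼*4)*9 + 112)² = ((-4 - 1)*9 + 112)² = (-5*9 + 112)² = (-45 + 112)² = 67² = 4489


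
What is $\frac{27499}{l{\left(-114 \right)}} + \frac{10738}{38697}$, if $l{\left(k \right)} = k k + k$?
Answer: $\frac{133606191}{55388306} \approx 2.4122$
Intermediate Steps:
$l{\left(k \right)} = k + k^{2}$ ($l{\left(k \right)} = k^{2} + k = k + k^{2}$)
$\frac{27499}{l{\left(-114 \right)}} + \frac{10738}{38697} = \frac{27499}{\left(-114\right) \left(1 - 114\right)} + \frac{10738}{38697} = \frac{27499}{\left(-114\right) \left(-113\right)} + 10738 \cdot \frac{1}{38697} = \frac{27499}{12882} + \frac{10738}{38697} = \frac{133606191}{55388306}$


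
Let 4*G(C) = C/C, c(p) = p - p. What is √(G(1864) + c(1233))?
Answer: ½ ≈ 0.50000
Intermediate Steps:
c(p) = 0
G(C) = ¼ (G(C) = (C/C)/4 = (¼)*1 = ¼)
√(G(1864) + c(1233)) = √(¼ + 0) = √(¼) = ½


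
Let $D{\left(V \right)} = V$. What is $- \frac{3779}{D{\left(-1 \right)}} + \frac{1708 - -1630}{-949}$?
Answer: $\frac{3582933}{949} \approx 3775.5$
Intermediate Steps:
$- \frac{3779}{D{\left(-1 \right)}} + \frac{1708 - -1630}{-949} = - \frac{3779}{-1} + \frac{1708 - -1630}{-949} = \left(-3779\right) \left(-1\right) + \left(1708 + 1630\right) \left(- \frac{1}{949}\right) = 3779 + 3338 \left(- \frac{1}{949}\right) = 3779 - \frac{3338}{949} = \frac{3582933}{949}$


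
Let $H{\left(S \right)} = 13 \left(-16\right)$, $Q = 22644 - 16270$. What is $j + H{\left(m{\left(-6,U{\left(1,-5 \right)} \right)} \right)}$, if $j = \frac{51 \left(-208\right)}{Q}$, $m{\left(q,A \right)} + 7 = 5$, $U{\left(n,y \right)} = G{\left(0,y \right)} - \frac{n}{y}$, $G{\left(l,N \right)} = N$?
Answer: $- \frac{668200}{3187} \approx -209.66$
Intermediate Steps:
$Q = 6374$
$U{\left(n,y \right)} = y - \frac{n}{y}$
$m{\left(q,A \right)} = -2$ ($m{\left(q,A \right)} = -7 + 5 = -2$)
$H{\left(S \right)} = -208$
$j = - \frac{5304}{3187}$ ($j = \frac{51 \left(-208\right)}{6374} = \left(-10608\right) \frac{1}{6374} = - \frac{5304}{3187} \approx -1.6643$)
$j + H{\left(m{\left(-6,U{\left(1,-5 \right)} \right)} \right)} = - \frac{5304}{3187} - 208 = - \frac{668200}{3187}$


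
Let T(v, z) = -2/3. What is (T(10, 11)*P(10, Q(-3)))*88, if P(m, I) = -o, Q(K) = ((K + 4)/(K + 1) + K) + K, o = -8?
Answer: -1408/3 ≈ -469.33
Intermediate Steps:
Q(K) = 2*K + (4 + K)/(1 + K) (Q(K) = ((4 + K)/(1 + K) + K) + K = (K + (4 + K)/(1 + K)) + K = 2*K + (4 + K)/(1 + K))
P(m, I) = 8 (P(m, I) = -1*(-8) = 8)
T(v, z) = -⅔ (T(v, z) = -2*⅓ = -⅔)
(T(10, 11)*P(10, Q(-3)))*88 = -⅔*8*88 = -16/3*88 = -1408/3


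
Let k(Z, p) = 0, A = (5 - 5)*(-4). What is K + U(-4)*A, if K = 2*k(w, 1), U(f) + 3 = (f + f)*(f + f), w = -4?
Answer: 0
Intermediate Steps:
A = 0 (A = 0*(-4) = 0)
U(f) = -3 + 4*f² (U(f) = -3 + (f + f)*(f + f) = -3 + (2*f)*(2*f) = -3 + 4*f²)
K = 0 (K = 2*0 = 0)
K + U(-4)*A = 0 + (-3 + 4*(-4)²)*0 = 0 + (-3 + 4*16)*0 = 0 + (-3 + 64)*0 = 0 + 61*0 = 0 + 0 = 0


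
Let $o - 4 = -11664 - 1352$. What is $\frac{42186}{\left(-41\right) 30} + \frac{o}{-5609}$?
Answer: $- \frac{36769419}{1149845} \approx -31.978$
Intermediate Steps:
$o = -13012$ ($o = 4 - 13016 = -13012$)
$\frac{42186}{\left(-41\right) 30} + \frac{o}{-5609} = \frac{42186}{\left(-41\right) 30} - \frac{13012}{-5609} = \frac{42186}{-1230} - - \frac{13012}{5609} = 42186 \left(- \frac{1}{1230}\right) + \frac{13012}{5609} = - \frac{7031}{205} + \frac{13012}{5609} = - \frac{36769419}{1149845}$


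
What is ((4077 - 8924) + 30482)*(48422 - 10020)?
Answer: 984435270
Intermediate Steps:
((4077 - 8924) + 30482)*(48422 - 10020) = (-4847 + 30482)*38402 = 25635*38402 = 984435270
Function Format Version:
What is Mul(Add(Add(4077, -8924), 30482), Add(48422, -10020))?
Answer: 984435270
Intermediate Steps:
Mul(Add(Add(4077, -8924), 30482), Add(48422, -10020)) = Mul(Add(-4847, 30482), 38402) = Mul(25635, 38402) = 984435270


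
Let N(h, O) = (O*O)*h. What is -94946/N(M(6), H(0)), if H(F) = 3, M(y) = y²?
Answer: -47473/162 ≈ -293.04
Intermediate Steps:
N(h, O) = h*O² (N(h, O) = O²*h = h*O²)
-94946/N(M(6), H(0)) = -94946/(6²*3²) = -94946/(36*9) = -94946/324 = -94946*1/324 = -47473/162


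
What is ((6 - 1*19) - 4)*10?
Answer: -170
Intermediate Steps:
((6 - 1*19) - 4)*10 = ((6 - 19) - 4)*10 = (-13 - 4)*10 = -17*10 = -170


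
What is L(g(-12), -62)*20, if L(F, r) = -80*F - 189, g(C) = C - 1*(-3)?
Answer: 10620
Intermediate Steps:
g(C) = 3 + C (g(C) = C + 3 = 3 + C)
L(F, r) = -189 - 80*F
L(g(-12), -62)*20 = (-189 - 80*(3 - 12))*20 = (-189 - 80*(-9))*20 = (-189 + 720)*20 = 531*20 = 10620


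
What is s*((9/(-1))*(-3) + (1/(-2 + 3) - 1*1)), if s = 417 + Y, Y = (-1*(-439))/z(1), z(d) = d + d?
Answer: 34371/2 ≈ 17186.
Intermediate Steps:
z(d) = 2*d
Y = 439/2 (Y = (-1*(-439))/((2*1)) = 439/2 ≈ 219.50)
s = 1273/2 (s = 417 + 439/2 = 1273/2 ≈ 636.50)
s*((9/(-1))*(-3) + (1/(-2 + 3) - 1*1)) = 1273*((9/(-1))*(-3) + (1/(-2 + 3) - 1*1))/2 = 1273*((9*(-1))*(-3) + (1/1 - 1))/2 = 1273*(-9*(-3) + (1 - 1))/2 = 1273*(27 + 0)/2 = (1273/2)*27 = 34371/2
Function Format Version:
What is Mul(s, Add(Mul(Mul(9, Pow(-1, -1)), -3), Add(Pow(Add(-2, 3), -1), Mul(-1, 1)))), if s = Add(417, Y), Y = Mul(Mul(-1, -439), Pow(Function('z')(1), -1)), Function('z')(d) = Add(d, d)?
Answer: Rational(34371, 2) ≈ 17186.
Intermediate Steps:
Function('z')(d) = Mul(2, d)
Y = Rational(439, 2) (Y = Mul(Mul(-1, -439), Pow(Mul(2, 1), -1)) = Mul(439, Pow(2, -1)) = Mul(439, Rational(1, 2)) = Rational(439, 2) ≈ 219.50)
s = Rational(1273, 2) (s = Add(417, Rational(439, 2)) = Rational(1273, 2) ≈ 636.50)
Mul(s, Add(Mul(Mul(9, Pow(-1, -1)), -3), Add(Pow(Add(-2, 3), -1), Mul(-1, 1)))) = Mul(Rational(1273, 2), Add(Mul(Mul(9, Pow(-1, -1)), -3), Add(Pow(Add(-2, 3), -1), Mul(-1, 1)))) = Mul(Rational(1273, 2), Add(Mul(Mul(9, -1), -3), Add(Pow(1, -1), -1))) = Mul(Rational(1273, 2), Add(Mul(-9, -3), Add(1, -1))) = Mul(Rational(1273, 2), Add(27, 0)) = Mul(Rational(1273, 2), 27) = Rational(34371, 2)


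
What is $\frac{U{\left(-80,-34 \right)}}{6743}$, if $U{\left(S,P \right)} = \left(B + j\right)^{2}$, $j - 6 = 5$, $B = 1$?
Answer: $\frac{144}{6743} \approx 0.021355$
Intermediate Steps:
$j = 11$ ($j = 6 + 5 = 11$)
$U{\left(S,P \right)} = 144$ ($U{\left(S,P \right)} = \left(1 + 11\right)^{2} = 12^{2} = 144$)
$\frac{U{\left(-80,-34 \right)}}{6743} = \frac{144}{6743}$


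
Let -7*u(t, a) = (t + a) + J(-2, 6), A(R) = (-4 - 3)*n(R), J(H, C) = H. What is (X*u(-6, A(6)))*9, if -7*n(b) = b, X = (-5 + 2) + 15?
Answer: 216/7 ≈ 30.857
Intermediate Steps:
X = 12 (X = -3 + 15 = 12)
n(b) = -b/7
A(R) = R (A(R) = (-4 - 3)*(-R/7) = -(-1)*R = R)
u(t, a) = 2/7 - a/7 - t/7 (u(t, a) = -((t + a) - 2)/7 = -((a + t) - 2)/7 = -(-2 + a + t)/7 = 2/7 - a/7 - t/7)
(X*u(-6, A(6)))*9 = (12*(2/7 - ⅐*6 - ⅐*(-6)))*9 = (12*(2/7 - 6/7 + 6/7))*9 = (12*(2/7))*9 = (24/7)*9 = 216/7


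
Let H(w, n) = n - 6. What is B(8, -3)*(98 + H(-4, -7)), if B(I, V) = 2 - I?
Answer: -510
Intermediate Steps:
H(w, n) = -6 + n
B(8, -3)*(98 + H(-4, -7)) = (2 - 1*8)*(98 + (-6 - 7)) = (2 - 8)*(98 - 13) = -6*85 = -510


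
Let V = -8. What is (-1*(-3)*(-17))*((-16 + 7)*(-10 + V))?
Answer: -8262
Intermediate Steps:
(-1*(-3)*(-17))*((-16 + 7)*(-10 + V)) = (-1*(-3)*(-17))*((-16 + 7)*(-10 - 8)) = (3*(-17))*(-9*(-18)) = -51*162 = -8262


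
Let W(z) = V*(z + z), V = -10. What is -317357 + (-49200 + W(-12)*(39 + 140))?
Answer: -323597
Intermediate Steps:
W(z) = -20*z (W(z) = -10*(z + z) = -20*z)
-317357 + (-49200 + W(-12)*(39 + 140)) = -317357 + (-49200 + (-20*(-12))*(39 + 140)) = -317357 + (-49200 + 240*179) = -317357 + (-49200 + 42960) = -317357 - 6240 = -323597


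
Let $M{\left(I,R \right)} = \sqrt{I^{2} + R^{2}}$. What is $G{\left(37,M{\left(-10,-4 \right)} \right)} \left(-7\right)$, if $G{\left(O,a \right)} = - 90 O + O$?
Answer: $23051$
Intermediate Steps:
$G{\left(O,a \right)} = - 89 O$
$G{\left(37,M{\left(-10,-4 \right)} \right)} \left(-7\right) = \left(-89\right) 37 \left(-7\right) = \left(-3293\right) \left(-7\right) = 23051$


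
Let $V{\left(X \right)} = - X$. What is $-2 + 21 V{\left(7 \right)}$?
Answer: $-149$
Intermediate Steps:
$-2 + 21 V{\left(7 \right)} = -2 + 21 \left(\left(-1\right) 7\right) = -2 + 21 \left(-7\right) = -2 - 147 = -149$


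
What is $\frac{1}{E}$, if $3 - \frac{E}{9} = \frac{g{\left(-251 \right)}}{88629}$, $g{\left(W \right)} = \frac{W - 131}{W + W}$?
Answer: $\frac{7415293}{200212338} \approx 0.037037$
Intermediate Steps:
$g{\left(W \right)} = \frac{-131 + W}{2 W}$
$E = \frac{200212338}{7415293}$ ($E = 27 - 9 \frac{\frac{1}{2} \frac{1}{-251} \left(-131 - 251\right)}{88629} = 27 - 9 \cdot \frac{1}{2} \left(- \frac{1}{251}\right) \left(-382\right) \frac{1}{88629} = 27 - 9 \cdot \frac{191}{251} \cdot \frac{1}{88629} = 27 - \frac{573}{7415293} = \frac{200212338}{7415293} \approx 27.0$)
$\frac{1}{E} = \frac{1}{\frac{200212338}{7415293}} = \frac{7415293}{200212338}$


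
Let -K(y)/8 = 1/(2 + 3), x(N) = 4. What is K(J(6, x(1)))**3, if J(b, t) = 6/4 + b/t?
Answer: -512/125 ≈ -4.0960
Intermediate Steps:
J(b, t) = 3/2 + b/t (J(b, t) = 6*(1/4) + b/t = 3/2 + b/t)
K(y) = -8/5 (K(y) = -8/(2 + 3) = -8/5)
K(J(6, x(1)))**3 = (-8/5)**3 = -512/125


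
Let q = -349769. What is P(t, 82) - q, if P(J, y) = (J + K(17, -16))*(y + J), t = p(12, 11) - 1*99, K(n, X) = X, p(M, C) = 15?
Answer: 349969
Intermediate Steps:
t = -84 (t = 15 - 1*99 = 15 - 99 = -84)
P(J, y) = (-16 + J)*(J + y) (P(J, y) = (J - 16)*(y + J) = (-16 + J)*(J + y))
P(t, 82) - q = ((-84)² - 16*(-84) - 16*82 - 84*82) - 1*(-349769) = (7056 + 1344 - 1312 - 6888) + 349769 = 200 + 349769 = 349969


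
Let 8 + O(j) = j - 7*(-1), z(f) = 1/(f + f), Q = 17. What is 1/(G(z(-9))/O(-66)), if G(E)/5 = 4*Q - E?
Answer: -1206/6125 ≈ -0.19690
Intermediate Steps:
z(f) = 1/(2*f)
G(E) = 340 - 5*E (G(E) = 5*(4*17 - E) = 5*(68 - E) = 340 - 5*E)
O(j) = -1 + j (O(j) = -8 + (j - 7*(-1)) = -8 + (j + 7) = -8 + (7 + j) = -1 + j)
1/(G(z(-9))/O(-66)) = 1/((340 - 5/(2*(-9)))/(-1 - 66)) = 1/((340 - 5*(-1)/(2*9))/(-67)) = 1/((340 - 5*(-1/18))*(-1/67)) = 1/((340 + 5/18)*(-1/67)) = 1/((6125/18)*(-1/67)) = 1/(-6125/1206) = -1206/6125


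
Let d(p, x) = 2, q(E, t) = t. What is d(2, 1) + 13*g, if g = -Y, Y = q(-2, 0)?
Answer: 2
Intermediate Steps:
Y = 0
g = 0 (g = -1*0 = 0)
d(2, 1) + 13*g = 2 + 13*0 = 2 + 0 = 2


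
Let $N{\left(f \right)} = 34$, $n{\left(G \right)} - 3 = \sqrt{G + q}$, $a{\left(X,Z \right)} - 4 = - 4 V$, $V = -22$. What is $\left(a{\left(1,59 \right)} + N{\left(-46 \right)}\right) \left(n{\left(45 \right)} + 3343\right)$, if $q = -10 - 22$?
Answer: $421596 + 126 \sqrt{13} \approx 4.2205 \cdot 10^{5}$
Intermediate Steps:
$q = -32$ ($q = -10 - 22 = -32$)
$a{\left(X,Z \right)} = 92$ ($a{\left(X,Z \right)} = 4 - -88 = 4 + 88 = 92$)
$n{\left(G \right)} = 3 + \sqrt{-32 + G}$ ($n{\left(G \right)} = 3 + \sqrt{G - 32} = 3 + \sqrt{-32 + G}$)
$\left(a{\left(1,59 \right)} + N{\left(-46 \right)}\right) \left(n{\left(45 \right)} + 3343\right) = \left(92 + 34\right) \left(\left(3 + \sqrt{-32 + 45}\right) + 3343\right) = 126 \left(\left(3 + \sqrt{13}\right) + 3343\right) = 126 \left(3346 + \sqrt{13}\right) = 421596 + 126 \sqrt{13}$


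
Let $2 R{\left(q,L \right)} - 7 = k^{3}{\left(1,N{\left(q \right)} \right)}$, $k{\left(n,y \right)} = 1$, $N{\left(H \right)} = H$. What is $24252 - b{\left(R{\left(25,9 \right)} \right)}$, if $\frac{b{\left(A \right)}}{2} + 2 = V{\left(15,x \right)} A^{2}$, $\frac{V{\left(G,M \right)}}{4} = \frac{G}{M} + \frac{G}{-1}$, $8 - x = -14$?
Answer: $\frac{286976}{11} \approx 26089.0$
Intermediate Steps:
$x = 22$ ($x = 8 - -14 = 8 + 14 = 22$)
$V{\left(G,M \right)} = - 4 G + \frac{4 G}{M}$ ($V{\left(G,M \right)} = 4 \left(\frac{G}{M} + \frac{G}{-1}\right) = 4 \left(\frac{G}{M} + G \left(-1\right)\right) = 4 \left(\frac{G}{M} - G\right) = 4 \left(- G + \frac{G}{M}\right) = - 4 G + \frac{4 G}{M}$)
$R{\left(q,L \right)} = 4$ ($R{\left(q,L \right)} = \frac{7}{2} + \frac{1^{3}}{2} = \frac{7}{2} + \frac{1}{2} \cdot 1 = \frac{7}{2} + \frac{1}{2} = 4$)
$b{\left(A \right)} = -4 - \frac{1260 A^{2}}{11}$ ($b{\left(A \right)} = -4 + 2 \cdot 4 \cdot 15 \cdot \frac{1}{22} \left(1 - 22\right) A^{2} = -4 + 2 \cdot 4 \cdot 15 \cdot \frac{1}{22} \left(-21\right) A^{2} = -4 + 2 \left(- \frac{630 A^{2}}{11}\right) = -4 - \frac{1260 A^{2}}{11}$)
$24252 - b{\left(R{\left(25,9 \right)} \right)} = 24252 - \left(-4 - \frac{1260 \cdot 4^{2}}{11}\right) = 24252 - \left(-4 - \frac{20160}{11}\right) = 24252 - - \frac{20204}{11} = 24252 + \frac{20204}{11} = \frac{286976}{11}$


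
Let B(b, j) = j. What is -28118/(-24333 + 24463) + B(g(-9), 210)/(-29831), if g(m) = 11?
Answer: -419407679/1939015 ≈ -216.30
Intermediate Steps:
-28118/(-24333 + 24463) + B(g(-9), 210)/(-29831) = -28118/(-24333 + 24463) + 210/(-29831) = -28118/130 + 210*(-1/29831) = -28118*1/130 - 210/29831 = -14059/65 - 210/29831 = -419407679/1939015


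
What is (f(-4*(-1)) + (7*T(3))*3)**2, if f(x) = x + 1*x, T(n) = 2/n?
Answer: 484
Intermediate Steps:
f(x) = 2*x (f(x) = x + x = 2*x)
(f(-4*(-1)) + (7*T(3))*3)**2 = (2*(-4*(-1)) + (7*(2/3))*3)**2 = (2*4 + (7*(2*(1/3)))*3)**2 = (8 + (7*(2/3))*3)**2 = (8 + (14/3)*3)**2 = (8 + 14)**2 = 22**2 = 484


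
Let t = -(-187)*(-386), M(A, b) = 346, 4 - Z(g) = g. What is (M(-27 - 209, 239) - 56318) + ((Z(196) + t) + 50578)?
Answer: -77768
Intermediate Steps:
Z(g) = 4 - g
t = -72182 (t = -1*72182 = -72182)
(M(-27 - 209, 239) - 56318) + ((Z(196) + t) + 50578) = (346 - 56318) + (((4 - 1*196) - 72182) + 50578) = -55972 + (((4 - 196) - 72182) + 50578) = -55972 + ((-192 - 72182) + 50578) = -55972 + (-72374 + 50578) = -55972 - 21796 = -77768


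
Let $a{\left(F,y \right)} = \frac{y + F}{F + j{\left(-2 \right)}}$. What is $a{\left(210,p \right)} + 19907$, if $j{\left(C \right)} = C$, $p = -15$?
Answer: $\frac{318527}{16} \approx 19908.0$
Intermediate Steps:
$a{\left(F,y \right)} = \frac{F + y}{-2 + F}$ ($a{\left(F,y \right)} = \frac{y + F}{F - 2} = \frac{F + y}{-2 + F}$)
$a{\left(210,p \right)} + 19907 = \frac{210 - 15}{-2 + 210} + 19907 = \frac{1}{208} \cdot 195 + 19907 = \frac{15}{16} + 19907 = \frac{318527}{16}$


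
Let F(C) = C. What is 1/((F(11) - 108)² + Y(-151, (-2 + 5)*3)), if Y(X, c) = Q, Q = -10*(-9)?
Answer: 1/9499 ≈ 0.00010527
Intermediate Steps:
Q = 90
Y(X, c) = 90
1/((F(11) - 108)² + Y(-151, (-2 + 5)*3)) = 1/((11 - 108)² + 90) = 1/((-97)² + 90) = 1/(9409 + 90) = 1/9499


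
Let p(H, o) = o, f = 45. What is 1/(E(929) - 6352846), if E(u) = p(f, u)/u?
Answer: -1/6352845 ≈ -1.5741e-7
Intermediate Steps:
E(u) = 1 (E(u) = u/u = 1)
1/(E(929) - 6352846) = 1/(1 - 6352846) = 1/(-6352845) = -1/6352845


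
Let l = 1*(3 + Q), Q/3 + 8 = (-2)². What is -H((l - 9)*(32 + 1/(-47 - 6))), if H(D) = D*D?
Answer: -930860100/2809 ≈ -3.3139e+5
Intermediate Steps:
Q = -12 (Q = -24 + 3*(-2)² = -24 + 3*4 = -24 + 12 = -12)
l = -9 (l = 1*(3 - 12) = 1*(-9) = -9)
H(D) = D²
-H((l - 9)*(32 + 1/(-47 - 6))) = -((-9 - 9)*(32 + 1/(-47 - 6)))² = -(-18*(32 + 1/(-53)))² = -(-18*(32 - 1/53))² = -(-18*1695/53)² = -(-30510/53)² = -1*930860100/2809 = -930860100/2809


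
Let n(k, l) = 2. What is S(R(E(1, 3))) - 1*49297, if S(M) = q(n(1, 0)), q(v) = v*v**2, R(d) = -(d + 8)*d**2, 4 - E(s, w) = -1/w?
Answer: -49289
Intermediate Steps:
E(s, w) = 4 + 1/w (E(s, w) = 4 - (-1)/w = 4 + 1/w)
R(d) = -d**2*(8 + d) (R(d) = -(8 + d)*d**2 = -d**2*(8 + d))
q(v) = v**3
S(M) = 8 (S(M) = 2**3 = 8)
S(R(E(1, 3))) - 1*49297 = 8 - 1*49297 = 8 - 49297 = -49289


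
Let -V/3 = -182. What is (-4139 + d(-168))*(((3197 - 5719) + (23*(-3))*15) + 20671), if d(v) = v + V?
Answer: -64365754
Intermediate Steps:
V = 546 (V = -3*(-182) = 546)
d(v) = 546 + v (d(v) = v + 546 = 546 + v)
(-4139 + d(-168))*(((3197 - 5719) + (23*(-3))*15) + 20671) = (-4139 + (546 - 168))*(((3197 - 5719) + (23*(-3))*15) + 20671) = (-4139 + 378)*((-2522 - 69*15) + 20671) = -3761*((-2522 - 1035) + 20671) = -3761*(-3557 + 20671) = -3761*17114 = -64365754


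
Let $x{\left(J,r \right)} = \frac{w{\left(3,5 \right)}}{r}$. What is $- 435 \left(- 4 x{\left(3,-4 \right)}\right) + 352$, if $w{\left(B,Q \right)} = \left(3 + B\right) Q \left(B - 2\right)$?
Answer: $-12698$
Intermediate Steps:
$w{\left(B,Q \right)} = Q \left(-2 + B\right) \left(3 + B\right)$ ($w{\left(B,Q \right)} = \left(3 + B\right) Q \left(-2 + B\right) = Q \left(-2 + B\right) \left(3 + B\right)$)
$x{\left(J,r \right)} = \frac{30}{r}$ ($x{\left(J,r \right)} = \frac{5 \left(-6 + 3 + 3^{2}\right)}{r} = \frac{5 \left(-6 + 3 + 9\right)}{r} = \frac{5 \cdot 6}{r} = \frac{30}{r}$)
$- 435 \left(- 4 x{\left(3,-4 \right)}\right) + 352 = - 435 \left(- 4 \frac{30}{-4}\right) + 352 = - 435 \left(- 4 \cdot 30 \left(- \frac{1}{4}\right)\right) + 352 = - 435 \left(\left(-4\right) \left(- \frac{15}{2}\right)\right) + 352 = \left(-435\right) 30 + 352 = -13050 + 352 = -12698$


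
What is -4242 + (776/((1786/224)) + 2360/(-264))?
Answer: -122402837/29469 ≈ -4153.6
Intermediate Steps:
-4242 + (776/((1786/224)) + 2360/(-264)) = -4242 + (776/((1786*(1/224))) + 2360*(-1/264)) = -4242 + (776/(893/112) - 295/33) = -4242 + (776*(112/893) - 295/33) = -4242 + (86912/893 - 295/33) = -4242 + 2604661/29469 = -122402837/29469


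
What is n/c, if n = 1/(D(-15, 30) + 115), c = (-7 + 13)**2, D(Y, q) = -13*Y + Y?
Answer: 1/10620 ≈ 9.4162e-5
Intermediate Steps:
D(Y, q) = -12*Y
c = 36 (c = 6**2 = 36)
n = 1/295 (n = 1/(-12*(-15) + 115) = 1/(180 + 115) = 1/295 ≈ 0.0033898)
n/c = (1/295)/36 = (1/295)*(1/36) = 1/10620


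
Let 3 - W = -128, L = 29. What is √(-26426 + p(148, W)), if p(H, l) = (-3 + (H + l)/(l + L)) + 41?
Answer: 9*I*√521210/40 ≈ 162.44*I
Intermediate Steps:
W = 131 (W = 3 - 1*(-128) = 3 + 128 = 131)
p(H, l) = 38 + (H + l)/(29 + l) (p(H, l) = (-3 + (H + l)/(l + 29)) + 41 = (-3 + (H + l)/(29 + l)) + 41 = 38 + (H + l)/(29 + l))
√(-26426 + p(148, W)) = √(-26426 + (1102 + 148 + 39*131)/(29 + 131)) = √(-26426 + (1102 + 148 + 5109)/160) = √(-26426 + (1/160)*6359) = √(-26426 + 6359/160) = √(-4221801/160) = 9*I*√521210/40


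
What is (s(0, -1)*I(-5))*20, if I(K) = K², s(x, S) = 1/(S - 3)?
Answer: -125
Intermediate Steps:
s(x, S) = 1/(-3 + S)
(s(0, -1)*I(-5))*20 = ((-5)²/(-3 - 1))*20 = (25/(-4))*20 = -¼*25*20 = -25/4*20 = -125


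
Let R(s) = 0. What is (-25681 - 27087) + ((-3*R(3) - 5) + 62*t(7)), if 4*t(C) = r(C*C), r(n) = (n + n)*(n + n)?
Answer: 96089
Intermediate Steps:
r(n) = 4*n² (r(n) = (2*n)*(2*n) = 4*n²)
t(C) = C⁴ (t(C) = (4*(C*C)²)/4 = (4*(C²)²)/4 = (4*C⁴)/4 = C⁴)
(-25681 - 27087) + ((-3*R(3) - 5) + 62*t(7)) = (-25681 - 27087) + ((-3*0 - 5) + 62*7⁴) = -52768 + ((0 - 5) + 62*2401) = -52768 + (-5 + 148862) = -52768 + 148857 = 96089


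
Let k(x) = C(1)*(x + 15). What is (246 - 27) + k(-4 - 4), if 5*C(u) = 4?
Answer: 1123/5 ≈ 224.60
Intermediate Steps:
C(u) = ⅘ (C(u) = (⅕)*4 = ⅘)
k(x) = 12 + 4*x/5 (k(x) = 4*(x + 15)/5 = 4*(15 + x)/5 = 12 + 4*x/5)
(246 - 27) + k(-4 - 4) = (246 - 27) + (12 + 4*(-4 - 4)/5) = 219 + (12 + (⅘)*(-8)) = 219 + (12 - 32/5) = 219 + 28/5 = 1123/5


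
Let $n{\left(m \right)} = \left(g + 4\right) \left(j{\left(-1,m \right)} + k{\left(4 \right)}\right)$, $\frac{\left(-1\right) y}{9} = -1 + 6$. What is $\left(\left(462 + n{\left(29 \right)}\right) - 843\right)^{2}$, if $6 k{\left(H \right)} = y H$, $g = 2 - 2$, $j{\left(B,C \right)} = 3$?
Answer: $239121$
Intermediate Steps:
$y = -45$ ($y = - 9 \left(-1 + 6\right) = \left(-9\right) 5 = -45$)
$g = 0$
$k{\left(H \right)} = - \frac{15 H}{2}$ ($k{\left(H \right)} = \frac{\left(-45\right) H}{6} = - \frac{15 H}{2}$)
$n{\left(m \right)} = -108$ ($n{\left(m \right)} = \left(0 + 4\right) \left(3 - 30\right) = 4 \left(3 - 30\right) = 4 \left(-27\right) = -108$)
$\left(\left(462 + n{\left(29 \right)}\right) - 843\right)^{2} = \left(\left(462 - 108\right) - 843\right)^{2} = \left(354 - 843\right)^{2} = \left(-489\right)^{2} = 239121$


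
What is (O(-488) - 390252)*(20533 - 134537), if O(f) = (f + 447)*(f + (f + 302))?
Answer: 41339902472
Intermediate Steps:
O(f) = (302 + 2*f)*(447 + f) (O(f) = (447 + f)*(f + (302 + f)) = (447 + f)*(302 + 2*f) = (302 + 2*f)*(447 + f))
(O(-488) - 390252)*(20533 - 134537) = ((134994 + 2*(-488)² + 1196*(-488)) - 390252)*(20533 - 134537) = ((134994 + 2*238144 - 583648) - 390252)*(-114004) = ((134994 + 476288 - 583648) - 390252)*(-114004) = (27634 - 390252)*(-114004) = -362618*(-114004) = 41339902472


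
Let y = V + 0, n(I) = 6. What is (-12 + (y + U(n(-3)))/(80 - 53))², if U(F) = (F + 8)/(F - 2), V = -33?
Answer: 499849/2916 ≈ 171.42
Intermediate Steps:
U(F) = (8 + F)/(-2 + F)
y = -33 (y = -33 + 0 = -33)
(-12 + (y + U(n(-3)))/(80 - 53))² = (-12 + (-33 + (8 + 6)/(-2 + 6))/(80 - 53))² = (-12 + (-33 + 14/4)/27)² = (-12 + (-33 + (¼)*14)*(1/27))² = (-12 + (-33 + 7/2)*(1/27))² = (-12 - 59/2*1/27)² = (-12 - 59/54)² = (-707/54)² = 499849/2916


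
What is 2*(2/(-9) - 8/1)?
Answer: -148/9 ≈ -16.444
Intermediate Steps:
2*(2/(-9) - 8/1) = 2*(2*(-⅑) - 8*1) = 2*(-2/9 - 8) = 2*(-74/9) = -148/9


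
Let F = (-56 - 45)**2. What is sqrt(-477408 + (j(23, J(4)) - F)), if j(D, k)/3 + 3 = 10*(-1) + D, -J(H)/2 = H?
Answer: I*sqrt(487579) ≈ 698.27*I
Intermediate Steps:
J(H) = -2*H
F = 10201 (F = (-101)**2 = 10201)
j(D, k) = -39 + 3*D (j(D, k) = -9 + 3*(10*(-1) + D) = -9 + 3*(-10 + D) = -9 + (-30 + 3*D) = -39 + 3*D)
sqrt(-477408 + (j(23, J(4)) - F)) = sqrt(-477408 + ((-39 + 3*23) - 1*10201)) = sqrt(-477408 + ((-39 + 69) - 10201)) = sqrt(-477408 + (30 - 10201)) = sqrt(-477408 - 10171) = sqrt(-487579) = I*sqrt(487579)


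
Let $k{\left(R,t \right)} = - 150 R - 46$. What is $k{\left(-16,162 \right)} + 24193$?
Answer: $26547$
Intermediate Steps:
$k{\left(R,t \right)} = -46 - 150 R$
$k{\left(-16,162 \right)} + 24193 = \left(-46 - -2400\right) + 24193 = \left(-46 + 2400\right) + 24193 = 2354 + 24193 = 26547$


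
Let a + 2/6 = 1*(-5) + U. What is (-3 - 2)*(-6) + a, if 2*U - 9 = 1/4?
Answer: 703/24 ≈ 29.292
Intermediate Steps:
U = 37/8 (U = 9/2 + (1/4)/2 = 9/2 + (1*(1/4))/2 = 9/2 + (1/2)*(1/4) = 9/2 + 1/8 = 37/8 ≈ 4.6250)
a = -17/24 (a = -1/3 + (1*(-5) + 37/8) = -1/3 + (-5 + 37/8) = -1/3 - 3/8 = -17/24 ≈ -0.70833)
(-3 - 2)*(-6) + a = (-3 - 2)*(-6) - 17/24 = -5*(-6) - 17/24 = 30 - 17/24 = 703/24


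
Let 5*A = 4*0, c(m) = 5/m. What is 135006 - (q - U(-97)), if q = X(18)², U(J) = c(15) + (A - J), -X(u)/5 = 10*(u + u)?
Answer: -9314690/3 ≈ -3.1049e+6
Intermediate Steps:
X(u) = -100*u (X(u) = -50*(u + u) = -50*2*u = -100*u)
A = 0 (A = (4*0)/5 = (⅕)*0 = 0)
U(J) = ⅓ - J (U(J) = 5/15 + (0 - J) = 5*(1/15) - J = ⅓ - J)
q = 3240000 (q = (-100*18)² = (-1800)² = 3240000)
135006 - (q - U(-97)) = 135006 - (3240000 - (⅓ - 1*(-97))) = 135006 - (3240000 - (⅓ + 97)) = 135006 - (3240000 - 1*292/3) = 135006 - (3240000 - 292/3) = 135006 - 1*9719708/3 = 135006 - 9719708/3 = -9314690/3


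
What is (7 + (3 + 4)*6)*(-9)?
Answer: -441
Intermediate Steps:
(7 + (3 + 4)*6)*(-9) = (7 + 7*6)*(-9) = (7 + 42)*(-9) = 49*(-9) = -441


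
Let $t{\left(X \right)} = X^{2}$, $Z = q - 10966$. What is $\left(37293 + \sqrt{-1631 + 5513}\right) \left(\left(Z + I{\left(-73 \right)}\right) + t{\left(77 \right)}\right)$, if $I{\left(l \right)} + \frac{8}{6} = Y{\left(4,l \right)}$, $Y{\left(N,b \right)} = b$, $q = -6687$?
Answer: $-439995245 - \frac{35395 \sqrt{3882}}{3} \approx -4.4073 \cdot 10^{8}$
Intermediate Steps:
$I{\left(l \right)} = - \frac{4}{3} + l$
$Z = -17653$ ($Z = -6687 - 10966 = -17653$)
$\left(37293 + \sqrt{-1631 + 5513}\right) \left(\left(Z + I{\left(-73 \right)}\right) + t{\left(77 \right)}\right) = \left(37293 + \sqrt{-1631 + 5513}\right) \left(\left(-17653 - \frac{223}{3}\right) + 77^{2}\right) = \left(37293 + \sqrt{3882}\right) \left(\left(-17653 - \frac{223}{3}\right) + 5929\right) = \left(37293 + \sqrt{3882}\right) \left(- \frac{53182}{3} + 5929\right) = \left(37293 + \sqrt{3882}\right) \left(- \frac{35395}{3}\right) = -439995245 - \frac{35395 \sqrt{3882}}{3}$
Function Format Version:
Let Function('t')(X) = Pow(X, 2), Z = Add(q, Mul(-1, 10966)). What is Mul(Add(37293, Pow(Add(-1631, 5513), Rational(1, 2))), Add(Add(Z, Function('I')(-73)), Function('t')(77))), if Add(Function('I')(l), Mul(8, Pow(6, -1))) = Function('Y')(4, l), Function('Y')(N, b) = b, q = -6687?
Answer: Add(-439995245, Mul(Rational(-35395, 3), Pow(3882, Rational(1, 2)))) ≈ -4.4073e+8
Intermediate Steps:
Function('I')(l) = Add(Rational(-4, 3), l)
Z = -17653 (Z = Add(-6687, Mul(-1, 10966)) = Add(-6687, -10966) = -17653)
Mul(Add(37293, Pow(Add(-1631, 5513), Rational(1, 2))), Add(Add(Z, Function('I')(-73)), Function('t')(77))) = Mul(Add(37293, Pow(Add(-1631, 5513), Rational(1, 2))), Add(Add(-17653, Add(Rational(-4, 3), -73)), Pow(77, 2))) = Mul(Add(37293, Pow(3882, Rational(1, 2))), Add(Add(-17653, Rational(-223, 3)), 5929)) = Mul(Add(37293, Pow(3882, Rational(1, 2))), Add(Rational(-53182, 3), 5929)) = Mul(Add(37293, Pow(3882, Rational(1, 2))), Rational(-35395, 3)) = Add(-439995245, Mul(Rational(-35395, 3), Pow(3882, Rational(1, 2))))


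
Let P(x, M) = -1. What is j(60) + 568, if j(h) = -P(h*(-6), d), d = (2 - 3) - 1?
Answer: 569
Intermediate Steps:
d = -2 (d = -1 - 1 = -2)
j(h) = 1 (j(h) = -1*(-1) = 1)
j(60) + 568 = 1 + 568 = 569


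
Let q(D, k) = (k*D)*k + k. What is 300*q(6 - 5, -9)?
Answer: 21600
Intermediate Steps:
q(D, k) = k + D*k² (q(D, k) = (D*k)*k + k = D*k² + k = k + D*k²)
300*q(6 - 5, -9) = 300*(-9*(1 + (6 - 5)*(-9))) = 300*(-9*(1 + 1*(-9))) = 300*(-9*(1 - 9)) = 300*(-9*(-8)) = 300*72 = 21600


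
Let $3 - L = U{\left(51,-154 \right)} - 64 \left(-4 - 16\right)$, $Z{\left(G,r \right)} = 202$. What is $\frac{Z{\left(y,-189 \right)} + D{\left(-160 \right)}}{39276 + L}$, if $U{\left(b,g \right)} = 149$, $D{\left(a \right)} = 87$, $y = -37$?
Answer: $\frac{289}{37850} \approx 0.0076354$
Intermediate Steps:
$L = -1426$ ($L = 3 - \left(149 - 64 \left(-4 - 16\right)\right) = 3 - \left(149 - 64 \left(-20\right)\right) = 3 - \left(149 - -1280\right) = 3 - \left(149 + 1280\right) = 3 - 1429 = -1426$)
$\frac{Z{\left(y,-189 \right)} + D{\left(-160 \right)}}{39276 + L} = \frac{202 + 87}{39276 - 1426} = \frac{289}{37850}$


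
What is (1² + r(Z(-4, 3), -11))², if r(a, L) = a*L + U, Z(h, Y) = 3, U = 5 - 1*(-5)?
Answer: 484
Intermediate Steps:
U = 10 (U = 5 + 5 = 10)
r(a, L) = 10 + L*a (r(a, L) = a*L + 10 = L*a + 10 = 10 + L*a)
(1² + r(Z(-4, 3), -11))² = (1² + (10 - 11*3))² = (1 + (10 - 33))² = (1 - 23)² = (-22)² = 484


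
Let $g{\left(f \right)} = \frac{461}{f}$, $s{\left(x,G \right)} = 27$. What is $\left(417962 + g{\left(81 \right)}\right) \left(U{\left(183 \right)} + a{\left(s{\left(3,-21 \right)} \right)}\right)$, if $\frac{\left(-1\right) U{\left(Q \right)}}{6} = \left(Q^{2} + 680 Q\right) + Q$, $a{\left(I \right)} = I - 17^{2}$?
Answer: $- \frac{32126524011722}{81} \approx -3.9662 \cdot 10^{11}$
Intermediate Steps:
$a{\left(I \right)} = -289 + I$ ($a{\left(I \right)} = I - 289 = -289 + I$)
$U{\left(Q \right)} = - 4086 Q - 6 Q^{2}$ ($U{\left(Q \right)} = - 6 \left(\left(Q^{2} + 680 Q\right) + Q\right) = - 6 \left(Q^{2} + 681 Q\right) = - 4086 Q - 6 Q^{2}$)
$\left(417962 + g{\left(81 \right)}\right) \left(U{\left(183 \right)} + a{\left(s{\left(3,-21 \right)} \right)}\right) = \left(417962 + \frac{461}{81}\right) \left(\left(-6\right) 183 \left(681 + 183\right) + \left(-289 + 27\right)\right) = \left(417962 + 461 \cdot \frac{1}{81}\right) \left(\left(-6\right) 183 \cdot 864 - 262\right) = \left(417962 + \frac{461}{81}\right) \left(-948672 - 262\right) = \frac{33855383}{81} \left(-948934\right) = - \frac{32126524011722}{81}$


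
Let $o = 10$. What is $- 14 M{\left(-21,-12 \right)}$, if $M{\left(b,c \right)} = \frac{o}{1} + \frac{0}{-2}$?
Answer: $-140$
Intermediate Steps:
$M{\left(b,c \right)} = 10$ ($M{\left(b,c \right)} = \frac{10}{1} + \frac{0}{-2} = 10 \cdot 1 + 0 \left(- \frac{1}{2}\right) = 10 + 0 = 10$)
$- 14 M{\left(-21,-12 \right)} = \left(-14\right) 10 = -140$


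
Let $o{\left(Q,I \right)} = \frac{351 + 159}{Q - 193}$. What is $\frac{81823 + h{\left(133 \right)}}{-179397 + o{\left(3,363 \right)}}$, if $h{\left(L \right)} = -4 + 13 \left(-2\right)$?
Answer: $- \frac{1554067}{3408594} \approx -0.45593$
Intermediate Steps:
$o{\left(Q,I \right)} = \frac{510}{-193 + Q}$
$h{\left(L \right)} = -30$ ($h{\left(L \right)} = -4 - 26 = -30$)
$\frac{81823 + h{\left(133 \right)}}{-179397 + o{\left(3,363 \right)}} = \frac{81823 - 30}{-179397 + \frac{510}{-193 + 3}} = \frac{81793}{-179397 + \frac{510}{-190}} = \frac{81793}{-179397 + 510 \left(- \frac{1}{190}\right)} = \frac{81793}{-179397 - \frac{51}{19}} = \frac{81793}{- \frac{3408594}{19}} = 81793 \left(- \frac{19}{3408594}\right) = - \frac{1554067}{3408594}$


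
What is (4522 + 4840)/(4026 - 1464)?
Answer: 4681/1281 ≈ 3.6542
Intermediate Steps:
(4522 + 4840)/(4026 - 1464) = 9362/2562 = 9362*(1/2562) = 4681/1281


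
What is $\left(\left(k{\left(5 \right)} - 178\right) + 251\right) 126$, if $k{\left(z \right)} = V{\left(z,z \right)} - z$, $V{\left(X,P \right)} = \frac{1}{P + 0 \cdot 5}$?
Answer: $\frac{42966}{5} \approx 8593.2$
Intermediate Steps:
$V{\left(X,P \right)} = \frac{1}{P}$ ($V{\left(X,P \right)} = \frac{1}{P + 0} = \frac{1}{P}$)
$k{\left(z \right)} = \frac{1}{z} - z$
$\left(\left(k{\left(5 \right)} - 178\right) + 251\right) 126 = \left(\left(\left(\frac{1}{5} - 5\right) - 178\right) + 251\right) 126 = \left(\left(- \frac{24}{5} - 178\right) + 251\right) 126 = \left(- \frac{914}{5} + 251\right) 126 = \frac{341}{5} \cdot 126 = \frac{42966}{5}$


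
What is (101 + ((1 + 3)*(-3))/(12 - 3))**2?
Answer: 89401/9 ≈ 9933.4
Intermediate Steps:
(101 + ((1 + 3)*(-3))/(12 - 3))**2 = (101 + (4*(-3))/9)**2 = (101 - 12*1/9)**2 = (101 - 4/3)**2 = (299/3)**2 = 89401/9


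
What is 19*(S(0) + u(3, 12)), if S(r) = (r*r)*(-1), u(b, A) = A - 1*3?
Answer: 171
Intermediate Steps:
u(b, A) = -3 + A (u(b, A) = A - 3 = -3 + A)
S(r) = -r² (S(r) = r²*(-1) = -r²)
19*(S(0) + u(3, 12)) = 19*(-1*0² + (-3 + 12)) = 19*(-1*0 + 9) = 19*(0 + 9) = 19*9 = 171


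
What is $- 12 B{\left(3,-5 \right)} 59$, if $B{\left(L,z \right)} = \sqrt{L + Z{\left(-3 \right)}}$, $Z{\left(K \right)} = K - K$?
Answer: $- 708 \sqrt{3} \approx -1226.3$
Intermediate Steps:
$Z{\left(K \right)} = 0$
$B{\left(L,z \right)} = \sqrt{L}$ ($B{\left(L,z \right)} = \sqrt{L + 0} = \sqrt{L}$)
$- 12 B{\left(3,-5 \right)} 59 = - 12 \sqrt{3} \cdot 59 = - 708 \sqrt{3}$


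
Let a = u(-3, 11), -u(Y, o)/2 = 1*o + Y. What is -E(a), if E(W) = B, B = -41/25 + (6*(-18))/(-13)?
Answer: -2167/325 ≈ -6.6677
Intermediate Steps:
u(Y, o) = -2*Y - 2*o (u(Y, o) = -2*(1*o + Y) = -2*(o + Y) = -2*(Y + o) = -2*Y - 2*o)
a = -16 (a = -2*(-3) - 2*11 = 6 - 22 = -16)
B = 2167/325 (B = -41*1/25 - 108*(-1/13) = -41/25 + 108/13 = 2167/325 ≈ 6.6677)
E(W) = 2167/325
-E(a) = -1*2167/325 = -2167/325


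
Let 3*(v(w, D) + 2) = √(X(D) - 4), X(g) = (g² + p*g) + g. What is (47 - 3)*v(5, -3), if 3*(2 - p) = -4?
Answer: -88 + 88*I*√2/3 ≈ -88.0 + 41.484*I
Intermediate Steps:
p = 10/3 (p = 2 - ⅓*(-4) = 2 + 4/3 = 10/3 ≈ 3.3333)
X(g) = g² + 13*g/3 (X(g) = (g² + 10*g/3) + g = g² + 13*g/3)
v(w, D) = -2 + √(-4 + D*(13 + 3*D)/3)/3 (v(w, D) = -2 + √(D*(13 + 3*D)/3 - 4)/3 = -2 + √(-4 + D*(13 + 3*D)/3)/3)
(47 - 3)*v(5, -3) = (47 - 3)*(-2 + √3*√(-12 - 3*(13 + 3*(-3)))/9) = 44*(-2 + √3*√(-12 - 3*(13 - 9))/9) = 44*(-2 + √3*√(-12 - 3*4)/9) = 44*(-2 + √3*√(-12 - 12)/9) = 44*(-2 + √3*√(-24)/9) = 44*(-2 + √3*(2*I*√6)/9) = 44*(-2 + 2*I*√2/3) = -88 + 88*I*√2/3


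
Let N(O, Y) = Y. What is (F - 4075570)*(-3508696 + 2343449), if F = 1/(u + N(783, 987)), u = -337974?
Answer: 1600366668628089977/336987 ≈ 4.7490e+12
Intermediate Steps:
F = -1/336987 (F = 1/(-337974 + 987) = 1/(-336987) = -1/336987 ≈ -2.9675e-6)
(F - 4075570)*(-3508696 + 2343449) = (-1/336987 - 4075570)*(-3508696 + 2343449) = -1373414107591/336987*(-1165247) = 1600366668628089977/336987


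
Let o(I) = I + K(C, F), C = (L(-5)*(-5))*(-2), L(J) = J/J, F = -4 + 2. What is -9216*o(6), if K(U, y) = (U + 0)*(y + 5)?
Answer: -331776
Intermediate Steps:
F = -2
L(J) = 1
C = 10 (C = (1*(-5))*(-2) = -5*(-2) = 10)
K(U, y) = U*(5 + y)
o(I) = 30 + I (o(I) = I + 10*(5 - 2) = I + 10*3 = I + 30 = 30 + I)
-9216*o(6) = -9216*(30 + 6) = -9216*36 = -331776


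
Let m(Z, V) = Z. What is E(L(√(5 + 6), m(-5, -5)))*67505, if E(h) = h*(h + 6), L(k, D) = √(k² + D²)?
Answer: 4860360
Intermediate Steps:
L(k, D) = √(D² + k²)
E(h) = h*(6 + h)
E(L(√(5 + 6), m(-5, -5)))*67505 = (√((-5)² + (√(5 + 6))²)*(6 + √((-5)² + (√(5 + 6))²)))*67505 = (√(25 + (√11)²)*(6 + √(25 + (√11)²)))*67505 = (√(25 + 11)*(6 + √(25 + 11)))*67505 = (√36*(6 + √36))*67505 = (6*(6 + 6))*67505 = (6*12)*67505 = 72*67505 = 4860360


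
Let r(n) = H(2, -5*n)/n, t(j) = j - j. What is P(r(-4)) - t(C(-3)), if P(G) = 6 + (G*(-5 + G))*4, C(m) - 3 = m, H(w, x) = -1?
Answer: 5/4 ≈ 1.2500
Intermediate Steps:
C(m) = 3 + m
t(j) = 0
r(n) = -1/n
P(G) = 6 + 4*G*(-5 + G)
P(r(-4)) - t(C(-3)) = (6 - (-20)/(-4) + 4*(-1/(-4))²) - 1*0 = (6 - (-20)*(-1)/4 + 4*(-1*(-¼))²) + 0 = (6 - 20*¼ + 4*(¼)²) + 0 = (6 - 5 + 4*(1/16)) + 0 = (6 - 5 + ¼) + 0 = 5/4 + 0 = 5/4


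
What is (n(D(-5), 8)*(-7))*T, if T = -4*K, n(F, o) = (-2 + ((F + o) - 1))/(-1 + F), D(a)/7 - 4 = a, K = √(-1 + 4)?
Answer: 7*√3 ≈ 12.124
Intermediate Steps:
K = √3 ≈ 1.7320
D(a) = 28 + 7*a
n(F, o) = (-3 + F + o)/(-1 + F) (n(F, o) = (-2 + (-1 + F + o))/(-1 + F) = (-3 + F + o)/(-1 + F))
T = -4*√3 ≈ -6.9282
(n(D(-5), 8)*(-7))*T = (((-3 + (28 + 7*(-5)) + 8)/(-1 + (28 + 7*(-5))))*(-7))*(-4*√3) = (((-3 + (28 - 35) + 8)/(-1 + (28 - 35)))*(-7))*(-4*√3) = (((-3 - 7 + 8)/(-1 - 7))*(-7))*(-4*√3) = ((-2/(-8))*(-7))*(-4*√3) = (-⅛*(-2)*(-7))*(-4*√3) = ((¼)*(-7))*(-4*√3) = -(-7)*√3 = 7*√3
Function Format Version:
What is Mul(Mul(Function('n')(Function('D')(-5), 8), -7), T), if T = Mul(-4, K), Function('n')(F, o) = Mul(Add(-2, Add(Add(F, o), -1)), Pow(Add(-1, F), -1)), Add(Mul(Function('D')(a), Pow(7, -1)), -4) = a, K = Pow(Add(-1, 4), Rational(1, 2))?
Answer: Mul(7, Pow(3, Rational(1, 2))) ≈ 12.124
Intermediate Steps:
K = Pow(3, Rational(1, 2)) ≈ 1.7320
Function('D')(a) = Add(28, Mul(7, a))
Function('n')(F, o) = Mul(Pow(Add(-1, F), -1), Add(-3, F, o)) (Function('n')(F, o) = Mul(Add(-2, Add(-1, F, o)), Pow(Add(-1, F), -1)) = Mul(Add(-3, F, o), Pow(Add(-1, F), -1)) = Mul(Pow(Add(-1, F), -1), Add(-3, F, o)))
T = Mul(-4, Pow(3, Rational(1, 2))) ≈ -6.9282
Mul(Mul(Function('n')(Function('D')(-5), 8), -7), T) = Mul(Mul(Mul(Pow(Add(-1, Add(28, Mul(7, -5))), -1), Add(-3, Add(28, Mul(7, -5)), 8)), -7), Mul(-4, Pow(3, Rational(1, 2)))) = Mul(Mul(Mul(Pow(Add(-1, Add(28, -35)), -1), Add(-3, Add(28, -35), 8)), -7), Mul(-4, Pow(3, Rational(1, 2)))) = Mul(Mul(Mul(Pow(Add(-1, -7), -1), Add(-3, -7, 8)), -7), Mul(-4, Pow(3, Rational(1, 2)))) = Mul(Mul(Mul(Pow(-8, -1), -2), -7), Mul(-4, Pow(3, Rational(1, 2)))) = Mul(Mul(Mul(Rational(-1, 8), -2), -7), Mul(-4, Pow(3, Rational(1, 2)))) = Mul(Mul(Rational(1, 4), -7), Mul(-4, Pow(3, Rational(1, 2)))) = Mul(Rational(-7, 4), Mul(-4, Pow(3, Rational(1, 2)))) = Mul(7, Pow(3, Rational(1, 2)))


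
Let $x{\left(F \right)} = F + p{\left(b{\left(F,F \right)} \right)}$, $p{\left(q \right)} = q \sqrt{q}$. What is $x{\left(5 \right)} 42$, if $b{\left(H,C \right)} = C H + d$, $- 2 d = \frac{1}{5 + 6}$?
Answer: $210 + \frac{34587 \sqrt{1342}}{242} \approx 5445.7$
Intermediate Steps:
$d = - \frac{1}{22}$ ($d = - \frac{1}{2 \left(5 + 6\right)} = - \frac{1}{2 \cdot 11} = \left(- \frac{1}{2}\right) \frac{1}{11} = - \frac{1}{22} \approx -0.045455$)
$b{\left(H,C \right)} = - \frac{1}{22} + C H$ ($b{\left(H,C \right)} = C H - \frac{1}{22} = - \frac{1}{22} + C H$)
$p{\left(q \right)} = q^{\frac{3}{2}}$
$x{\left(F \right)} = F + \left(- \frac{1}{22} + F^{2}\right)^{\frac{3}{2}}$ ($x{\left(F \right)} = F + \left(- \frac{1}{22} + F F\right)^{\frac{3}{2}} = F + \left(- \frac{1}{22} + F^{2}\right)^{\frac{3}{2}}$)
$x{\left(5 \right)} 42 = \left(5 + \frac{\sqrt{22} \left(-1 + 22 \cdot 5^{2}\right)^{\frac{3}{2}}}{484}\right) 42 = \left(5 + \frac{\sqrt{22} \left(-1 + 22 \cdot 25\right)^{\frac{3}{2}}}{484}\right) 42 = \left(5 + \frac{\sqrt{22} \left(-1 + 550\right)^{\frac{3}{2}}}{484}\right) 42 = \left(5 + \frac{\sqrt{22} \cdot 549^{\frac{3}{2}}}{484}\right) 42 = \left(5 + \frac{\sqrt{22} \cdot 1647 \sqrt{61}}{484}\right) 42 = \left(5 + \frac{1647 \sqrt{1342}}{484}\right) 42 = 210 + \frac{34587 \sqrt{1342}}{242}$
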